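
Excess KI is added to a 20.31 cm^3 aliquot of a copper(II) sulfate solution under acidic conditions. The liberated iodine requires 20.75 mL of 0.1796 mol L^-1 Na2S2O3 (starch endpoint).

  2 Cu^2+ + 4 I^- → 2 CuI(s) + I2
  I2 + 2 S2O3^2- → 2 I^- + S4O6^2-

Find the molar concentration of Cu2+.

n(S2O3^2-) = 0.02075 × 0.1796 = 3.727 × 10^-3 mol
n(I2) = n(S2O3^2-)/2 = 1.863 × 10^-3 mol
From the 2:1 ratio, n(Cu2+) in the aliquot = 2/1 × 1.863 × 10^-3 = 3.727 × 10^-3 mol
[Cu2+] = 3.727 × 10^-3 / 0.02031 = 0.1835 mol/L

0.1835 mol/L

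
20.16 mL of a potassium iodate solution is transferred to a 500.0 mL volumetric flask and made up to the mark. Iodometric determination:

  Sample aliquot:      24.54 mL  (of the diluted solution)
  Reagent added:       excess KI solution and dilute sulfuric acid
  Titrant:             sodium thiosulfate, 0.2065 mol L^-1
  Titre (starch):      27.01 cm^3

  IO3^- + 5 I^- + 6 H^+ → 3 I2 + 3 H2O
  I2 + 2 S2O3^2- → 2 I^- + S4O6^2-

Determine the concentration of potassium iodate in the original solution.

n(S2O3^2-) = 0.02701 × 0.2065 = 5.578 × 10^-3 mol
n(I2) = n(S2O3^2-)/2 = 2.789 × 10^-3 mol
From the 1:3 ratio, n(IO3^-) in the aliquot = 1/3 × 2.789 × 10^-3 = 9.296 × 10^-4 mol
[IO3^-]_dilute = 9.296 × 10^-4 / 0.02454 = 0.03788 mol/L
[IO3^-]_original = 0.03788 × 500.0/20.16 = 0.9395 mol/L

0.9395 mol/L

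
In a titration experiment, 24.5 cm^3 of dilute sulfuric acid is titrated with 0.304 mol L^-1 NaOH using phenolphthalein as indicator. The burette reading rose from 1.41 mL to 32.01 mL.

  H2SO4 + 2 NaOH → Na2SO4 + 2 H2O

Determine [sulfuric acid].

n(NaOH) = 0.0306 L × 0.304 mol/L = 9.30 × 10^-3 mol
From the 1:2 mole ratio, n(H2SO4) = 1/2 × 9.30 × 10^-3 = 4.65 × 10^-3 mol
[H2SO4] = 4.65 × 10^-3 mol / 0.0245 L = 0.190 mol/L

0.190 mol/L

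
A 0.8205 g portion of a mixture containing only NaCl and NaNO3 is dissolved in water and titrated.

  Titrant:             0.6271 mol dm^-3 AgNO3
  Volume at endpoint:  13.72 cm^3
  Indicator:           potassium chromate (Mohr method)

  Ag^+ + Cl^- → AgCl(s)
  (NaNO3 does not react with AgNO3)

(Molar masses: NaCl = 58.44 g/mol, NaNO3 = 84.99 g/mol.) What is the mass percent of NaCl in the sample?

n(AgNO3) = 0.01372 × 0.6271 = 8.604 × 10^-3 mol
Let x = n(NaCl), y = n(NaNO3).
Titrant: 1x = 8.604 × 10^-3;  mass: 58.44x + 84.99y = 0.8205
Solving, x = 8.604 × 10^-3 mol, y = 3.738 × 10^-3 mol
mass of NaCl = 8.604 × 10^-3 × 58.44 = 0.5028 g
% NaCl = 0.5028 / 0.8205 × 100 = 61.28 %

61.28 %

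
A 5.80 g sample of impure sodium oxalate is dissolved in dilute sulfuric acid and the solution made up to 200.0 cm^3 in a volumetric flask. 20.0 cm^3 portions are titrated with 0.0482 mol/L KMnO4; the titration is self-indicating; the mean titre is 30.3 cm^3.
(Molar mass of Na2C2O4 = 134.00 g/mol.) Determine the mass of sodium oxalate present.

4.89 g

2 MnO4^- + 5 C2O4^2- + 16 H^+ → 2 Mn^2+ + 10 CO2 + 8 H2O
n(KMnO4) per titration = 0.0303 × 0.0482 = 1.46 × 10^-3 mol
From the 5:2 ratio, n(Na2C2O4) in each aliquot = 5/2 × 1.46 × 10^-3 = 3.65 × 10^-3 mol
n(Na2C2O4) in the whole flask = 3.65 × 10^-3 × 200.0/20.0 = 0.0365 mol
mass of Na2C2O4 = 0.0365 × 134.00 = 4.89 g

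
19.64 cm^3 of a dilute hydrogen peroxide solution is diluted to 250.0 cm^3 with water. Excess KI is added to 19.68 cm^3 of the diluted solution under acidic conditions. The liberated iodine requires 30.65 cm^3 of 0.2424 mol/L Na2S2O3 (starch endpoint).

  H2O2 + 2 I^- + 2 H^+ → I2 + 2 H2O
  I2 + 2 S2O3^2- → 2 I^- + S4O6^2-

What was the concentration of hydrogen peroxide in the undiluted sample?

n(S2O3^2-) = 0.03065 × 0.2424 = 7.430 × 10^-3 mol
n(I2) = n(S2O3^2-)/2 = 3.715 × 10^-3 mol
n(H2O2) in the aliquot = 3.715 × 10^-3 mol (1:1 ratio)
[H2O2]_dilute = 3.715 × 10^-3 / 0.01968 = 0.1888 mol/L
[H2O2]_original = 0.1888 × 250.0/19.64 = 2.403 mol/L

2.403 mol/L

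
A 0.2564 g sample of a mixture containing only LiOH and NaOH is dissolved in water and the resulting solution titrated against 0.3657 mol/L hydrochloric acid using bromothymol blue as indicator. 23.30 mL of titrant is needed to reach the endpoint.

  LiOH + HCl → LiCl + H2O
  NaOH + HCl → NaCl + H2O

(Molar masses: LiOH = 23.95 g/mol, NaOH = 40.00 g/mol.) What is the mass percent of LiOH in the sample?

49.14 %

n(HCl) = 0.02330 × 0.3657 = 8.521 × 10^-3 mol
Let x = n(LiOH), y = n(NaOH).
Titrant: 1x + 1y = 8.521 × 10^-3;  mass: 23.95x + 40.00y = 0.2564
Solving, x = 5.261 × 10^-3 mol, y = 3.260 × 10^-3 mol
mass of LiOH = 5.261 × 10^-3 × 23.95 = 0.1260 g
% LiOH = 0.1260 / 0.2564 × 100 = 49.14 %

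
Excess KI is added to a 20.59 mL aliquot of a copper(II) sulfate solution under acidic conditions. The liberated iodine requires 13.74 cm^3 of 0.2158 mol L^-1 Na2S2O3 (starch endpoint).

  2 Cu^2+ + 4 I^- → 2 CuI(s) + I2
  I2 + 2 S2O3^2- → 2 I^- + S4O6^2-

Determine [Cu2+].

n(S2O3^2-) = 0.01374 × 0.2158 = 2.965 × 10^-3 mol
n(I2) = n(S2O3^2-)/2 = 1.483 × 10^-3 mol
From the 2:1 ratio, n(Cu2+) in the aliquot = 2/1 × 1.483 × 10^-3 = 2.965 × 10^-3 mol
[Cu2+] = 2.965 × 10^-3 / 0.02059 = 0.1440 mol/L

0.1440 mol/L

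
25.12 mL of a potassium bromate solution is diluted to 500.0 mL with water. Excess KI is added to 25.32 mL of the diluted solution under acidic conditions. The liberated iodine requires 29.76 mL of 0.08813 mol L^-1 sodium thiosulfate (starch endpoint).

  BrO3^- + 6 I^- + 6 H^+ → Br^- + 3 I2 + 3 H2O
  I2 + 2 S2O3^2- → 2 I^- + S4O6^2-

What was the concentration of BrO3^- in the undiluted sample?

n(S2O3^2-) = 0.02976 × 0.08813 = 2.623 × 10^-3 mol
n(I2) = n(S2O3^2-)/2 = 1.311 × 10^-3 mol
From the 1:3 ratio, n(BrO3^-) in the aliquot = 1/3 × 1.311 × 10^-3 = 4.371 × 10^-4 mol
[BrO3^-]_dilute = 4.371 × 10^-4 / 0.02532 = 0.01726 mol/L
[BrO3^-]_original = 0.01726 × 500.0/25.12 = 0.3436 mol/L

0.3436 mol/L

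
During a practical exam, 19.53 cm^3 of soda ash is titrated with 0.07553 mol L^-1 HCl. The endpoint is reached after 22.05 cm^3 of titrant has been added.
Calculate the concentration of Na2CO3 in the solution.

0.04264 mol/L

Na2CO3 + 2 HCl → 2 NaCl + H2O + CO2
n(HCl) = 0.02205 L × 0.07553 mol/L = 1.665 × 10^-3 mol
From the 1:2 mole ratio, n(Na2CO3) = 1/2 × 1.665 × 10^-3 = 8.327 × 10^-4 mol
[Na2CO3] = 8.327 × 10^-4 mol / 0.01953 L = 0.04264 mol/L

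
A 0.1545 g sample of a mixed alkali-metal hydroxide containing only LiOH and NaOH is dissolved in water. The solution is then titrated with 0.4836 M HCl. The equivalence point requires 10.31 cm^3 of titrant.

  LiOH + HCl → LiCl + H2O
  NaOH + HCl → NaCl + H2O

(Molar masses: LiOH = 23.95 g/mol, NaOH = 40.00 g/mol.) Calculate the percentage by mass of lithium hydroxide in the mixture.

n(HCl) = 0.01031 × 0.4836 = 4.986 × 10^-3 mol
Let x = n(LiOH), y = n(NaOH).
Titrant: 1x + 1y = 4.986 × 10^-3;  mass: 23.95x + 40.00y = 0.1545
Solving, x = 2.800 × 10^-3 mol, y = 2.186 × 10^-3 mol
mass of LiOH = 2.800 × 10^-3 × 23.95 = 0.06705 g
% LiOH = 0.06705 / 0.1545 × 100 = 43.40 %

43.40 %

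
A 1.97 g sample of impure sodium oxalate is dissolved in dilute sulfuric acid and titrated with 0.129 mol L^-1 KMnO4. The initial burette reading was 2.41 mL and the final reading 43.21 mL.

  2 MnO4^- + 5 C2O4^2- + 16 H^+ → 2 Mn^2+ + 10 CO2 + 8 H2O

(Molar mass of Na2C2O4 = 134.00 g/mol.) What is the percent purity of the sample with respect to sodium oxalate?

n(KMnO4) = 0.0408 L × 0.129 mol/L = 5.26 × 10^-3 mol
From the 5:2 ratio, n(Na2C2O4) = 5/2 × 5.26 × 10^-3 = 0.0132 mol
mass of Na2C2O4 = 0.0132 × 134.00 g/mol = 1.76 g
% Na2C2O4 = 1.76 / 1.97 × 100 = 89.5 %

89.5 %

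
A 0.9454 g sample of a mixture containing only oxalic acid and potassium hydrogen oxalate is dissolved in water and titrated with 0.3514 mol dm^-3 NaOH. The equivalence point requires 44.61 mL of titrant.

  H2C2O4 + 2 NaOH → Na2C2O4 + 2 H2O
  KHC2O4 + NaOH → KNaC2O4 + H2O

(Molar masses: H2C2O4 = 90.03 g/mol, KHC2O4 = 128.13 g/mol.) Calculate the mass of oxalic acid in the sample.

0.5758 g

n(NaOH) = 0.04461 × 0.3514 = 0.01568 mol
Let x = n(H2C2O4), y = n(KHC2O4).
Titrant: 2x + 1y = 0.01568;  mass: 90.03x + 128.13y = 0.9454
Solving, x = 6.396 × 10^-3 mol, y = 2.885 × 10^-3 mol
mass of H2C2O4 = 6.396 × 10^-3 × 90.03 = 0.5758 g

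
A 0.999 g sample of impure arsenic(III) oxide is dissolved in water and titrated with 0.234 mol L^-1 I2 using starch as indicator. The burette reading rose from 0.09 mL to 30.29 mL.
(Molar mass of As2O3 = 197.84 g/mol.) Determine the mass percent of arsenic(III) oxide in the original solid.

As2O3 + 2 I2 + 2 H2O → As2O5 + 4 HI
n(I2) = 0.0302 L × 0.234 mol/L = 7.07 × 10^-3 mol
From the 1:2 ratio, n(As2O3) = 1/2 × 7.07 × 10^-3 = 3.53 × 10^-3 mol
mass of As2O3 = 3.53 × 10^-3 × 197.84 g/mol = 0.699 g
% As2O3 = 0.699 / 0.999 × 100 = 70.0 %

70.0 %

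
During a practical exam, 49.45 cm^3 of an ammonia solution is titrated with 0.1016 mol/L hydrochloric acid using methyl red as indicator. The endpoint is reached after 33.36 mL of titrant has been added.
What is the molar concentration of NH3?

0.06854 mol/L

NH3 + HCl → NH4Cl
n(HCl) = 0.03336 L × 0.1016 mol/L = 3.389 × 10^-3 mol
n(NH3) = 3.389 × 10^-3 mol (1:1 mole ratio)
[NH3] = 3.389 × 10^-3 mol / 0.04945 L = 0.06854 mol/L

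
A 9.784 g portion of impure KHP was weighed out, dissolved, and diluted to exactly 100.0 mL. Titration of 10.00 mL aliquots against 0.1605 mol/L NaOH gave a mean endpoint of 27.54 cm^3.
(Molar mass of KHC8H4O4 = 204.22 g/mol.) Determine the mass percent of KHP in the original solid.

92.26 %

KHC8H4O4 + NaOH → KNaC8H4O4 + H2O
n(NaOH) per titration = 0.02754 × 0.1605 = 4.420 × 10^-3 mol
n(KHC8H4O4) in each aliquot = 4.420 × 10^-3 mol (1:1 ratio)
n(KHC8H4O4) in the whole flask = 4.420 × 10^-3 × 100.0/10.00 = 0.04420 mol
mass of KHC8H4O4 = 0.04420 × 204.22 = 9.027 g
% KHC8H4O4 = 9.027 / 9.784 × 100 = 92.26 %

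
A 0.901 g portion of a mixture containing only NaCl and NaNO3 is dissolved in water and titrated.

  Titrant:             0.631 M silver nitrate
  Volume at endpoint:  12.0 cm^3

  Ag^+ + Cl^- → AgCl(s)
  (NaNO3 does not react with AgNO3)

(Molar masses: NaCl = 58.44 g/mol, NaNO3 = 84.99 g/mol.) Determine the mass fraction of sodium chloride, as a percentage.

n(AgNO3) = 0.0120 × 0.631 = 7.57 × 10^-3 mol
Let x = n(NaCl), y = n(NaNO3).
Titrant: 1x = 7.57 × 10^-3;  mass: 58.44x + 84.99y = 0.901
Solving, x = 7.57 × 10^-3 mol, y = 5.39 × 10^-3 mol
mass of NaCl = 7.57 × 10^-3 × 58.44 = 0.443 g
% NaCl = 0.443 / 0.901 × 100 = 49.1 %

49.1 %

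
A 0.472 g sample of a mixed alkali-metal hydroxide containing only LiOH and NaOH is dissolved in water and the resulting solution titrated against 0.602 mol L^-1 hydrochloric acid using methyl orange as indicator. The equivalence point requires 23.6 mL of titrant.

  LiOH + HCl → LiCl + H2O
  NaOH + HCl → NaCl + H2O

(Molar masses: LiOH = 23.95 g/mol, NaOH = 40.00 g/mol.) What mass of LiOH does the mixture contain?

0.144 g

n(HCl) = 0.0236 × 0.602 = 0.0142 mol
Let x = n(LiOH), y = n(NaOH).
Titrant: 1x + 1y = 0.0142;  mass: 23.95x + 40.00y = 0.472
Solving, x = 6.00 × 10^-3 mol, y = 8.21 × 10^-3 mol
mass of LiOH = 6.00 × 10^-3 × 23.95 = 0.144 g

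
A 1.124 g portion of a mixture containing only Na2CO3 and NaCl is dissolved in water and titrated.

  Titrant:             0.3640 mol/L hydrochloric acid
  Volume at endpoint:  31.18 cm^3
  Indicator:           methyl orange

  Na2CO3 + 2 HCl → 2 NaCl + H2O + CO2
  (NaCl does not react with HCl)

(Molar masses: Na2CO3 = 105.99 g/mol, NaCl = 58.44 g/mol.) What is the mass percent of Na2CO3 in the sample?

53.51 %

n(HCl) = 0.03118 × 0.3640 = 0.01135 mol
Let x = n(Na2CO3), y = n(NaCl).
Titrant: 2x = 0.01135;  mass: 105.99x + 58.44y = 1.124
Solving, x = 5.675 × 10^-3 mol, y = 8.941 × 10^-3 mol
mass of Na2CO3 = 5.675 × 10^-3 × 105.99 = 0.6015 g
% Na2CO3 = 0.6015 / 1.124 × 100 = 53.51 %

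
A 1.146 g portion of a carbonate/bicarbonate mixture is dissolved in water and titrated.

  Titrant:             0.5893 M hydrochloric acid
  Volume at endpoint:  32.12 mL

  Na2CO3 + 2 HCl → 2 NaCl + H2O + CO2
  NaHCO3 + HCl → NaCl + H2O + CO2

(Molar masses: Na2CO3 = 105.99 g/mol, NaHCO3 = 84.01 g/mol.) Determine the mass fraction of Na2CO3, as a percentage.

66.23 %

n(HCl) = 0.03212 × 0.5893 = 0.01893 mol
Let x = n(Na2CO3), y = n(NaHCO3).
Titrant: 2x + 1y = 0.01893;  mass: 105.99x + 84.01y = 1.146
Solving, x = 7.161 × 10^-3 mol, y = 4.607 × 10^-3 mol
mass of Na2CO3 = 7.161 × 10^-3 × 105.99 = 0.7589 g
% Na2CO3 = 0.7589 / 1.146 × 100 = 66.23 %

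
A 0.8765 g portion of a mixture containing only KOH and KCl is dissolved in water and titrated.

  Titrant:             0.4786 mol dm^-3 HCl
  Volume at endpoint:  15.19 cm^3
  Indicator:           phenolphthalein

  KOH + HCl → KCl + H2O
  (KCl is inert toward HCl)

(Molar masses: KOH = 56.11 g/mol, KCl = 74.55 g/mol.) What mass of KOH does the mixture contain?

n(HCl) = 0.01519 × 0.4786 = 7.270 × 10^-3 mol
Let x = n(KOH), y = n(KCl).
Titrant: 1x = 7.270 × 10^-3;  mass: 56.11x + 74.55y = 0.8765
Solving, x = 7.270 × 10^-3 mol, y = 6.285 × 10^-3 mol
mass of KOH = 7.270 × 10^-3 × 56.11 = 0.4079 g

0.4079 g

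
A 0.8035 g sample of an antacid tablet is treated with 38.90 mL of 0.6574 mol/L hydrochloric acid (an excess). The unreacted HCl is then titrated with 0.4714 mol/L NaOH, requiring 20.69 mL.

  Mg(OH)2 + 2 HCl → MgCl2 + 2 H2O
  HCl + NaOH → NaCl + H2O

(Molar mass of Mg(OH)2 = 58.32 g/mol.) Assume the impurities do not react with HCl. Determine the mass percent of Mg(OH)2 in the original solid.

n(HCl) added = 0.03890 × 0.6574 = 0.02557 mol
n(NaOH) used in back-titration = 0.02069 × 0.4714 = 9.753 × 10^-3 mol
n(HCl) left over = 9.753 × 10^-3 mol (1:1 ratio)
n(HCl) consumed by analyte = 0.02557 − 9.753 × 10^-3 = 0.01582 mol
From the 1:2 ratio, n(Mg(OH)2) = 1/2 × 0.01582 = 7.910 × 10^-3 mol
mass of Mg(OH)2 = 7.910 × 10^-3 × 58.32 = 0.4613 g
% Mg(OH)2 = 0.4613 / 0.8035 × 100 = 57.41 %

57.41 %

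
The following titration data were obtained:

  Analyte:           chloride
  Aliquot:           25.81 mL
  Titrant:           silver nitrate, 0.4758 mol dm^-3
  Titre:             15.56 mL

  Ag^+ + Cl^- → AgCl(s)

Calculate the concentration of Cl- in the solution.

0.2868 mol/L

n(AgNO3) = 0.01556 L × 0.4758 mol/L = 7.403 × 10^-3 mol
n(Cl-) = 7.403 × 10^-3 mol (1:1 mole ratio)
[Cl-] = 7.403 × 10^-3 mol / 0.02581 L = 0.2868 mol/L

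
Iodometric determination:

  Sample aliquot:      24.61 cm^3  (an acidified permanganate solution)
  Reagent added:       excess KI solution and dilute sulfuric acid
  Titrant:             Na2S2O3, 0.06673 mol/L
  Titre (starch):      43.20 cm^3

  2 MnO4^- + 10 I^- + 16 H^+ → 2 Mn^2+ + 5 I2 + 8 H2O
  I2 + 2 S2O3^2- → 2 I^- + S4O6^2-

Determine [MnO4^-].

0.02343 mol/L

n(S2O3^2-) = 0.04320 × 0.06673 = 2.883 × 10^-3 mol
n(I2) = n(S2O3^2-)/2 = 1.441 × 10^-3 mol
From the 2:5 ratio, n(MnO4^-) in the aliquot = 2/5 × 1.441 × 10^-3 = 5.765 × 10^-4 mol
[MnO4^-] = 5.765 × 10^-4 / 0.02461 = 0.02343 mol/L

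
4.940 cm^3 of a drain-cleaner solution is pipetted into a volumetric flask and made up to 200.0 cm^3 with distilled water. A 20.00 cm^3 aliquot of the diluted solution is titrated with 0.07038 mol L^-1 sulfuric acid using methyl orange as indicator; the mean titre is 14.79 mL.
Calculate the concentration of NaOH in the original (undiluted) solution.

4.214 mol/L

2 NaOH + H2SO4 → Na2SO4 + 2 H2O
n(H2SO4) = 0.01479 × 0.07038 = 1.041 × 10^-3 mol
From the 2:1 ratio, n(NaOH) in the aliquot = 2/1 × 1.041 × 10^-3 = 2.082 × 10^-3 mol
[NaOH]_dilute = 2.082 × 10^-3 / 0.02000 = 0.1041 mol/L
Dilution factor = 200.0 / 4.940 = 40.49
[NaOH]_stock = 0.1041 × 40.49 = 4.214 mol/L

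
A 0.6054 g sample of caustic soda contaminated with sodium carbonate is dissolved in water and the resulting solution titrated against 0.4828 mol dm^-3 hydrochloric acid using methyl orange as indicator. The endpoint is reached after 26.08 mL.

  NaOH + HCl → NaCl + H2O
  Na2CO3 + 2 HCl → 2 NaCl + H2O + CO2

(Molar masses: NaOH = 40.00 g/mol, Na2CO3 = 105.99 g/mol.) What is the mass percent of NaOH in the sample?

31.46 %

n(HCl) = 0.02608 × 0.4828 = 0.01259 mol
Let x = n(NaOH), y = n(Na2CO3).
Titrant: 1x + 2y = 0.01259;  mass: 40.00x + 105.99y = 0.6054
Solving, x = 4.762 × 10^-3 mol, y = 3.915 × 10^-3 mol
mass of NaOH = 4.762 × 10^-3 × 40.00 = 0.1905 g
% NaOH = 0.1905 / 0.6054 × 100 = 31.46 %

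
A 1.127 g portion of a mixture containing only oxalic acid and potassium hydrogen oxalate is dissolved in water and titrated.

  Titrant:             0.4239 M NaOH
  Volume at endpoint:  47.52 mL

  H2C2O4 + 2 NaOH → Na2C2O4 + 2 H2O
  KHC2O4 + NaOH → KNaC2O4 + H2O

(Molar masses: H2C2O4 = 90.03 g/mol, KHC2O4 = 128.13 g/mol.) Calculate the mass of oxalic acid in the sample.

n(NaOH) = 0.04752 × 0.4239 = 0.02014 mol
Let x = n(H2C2O4), y = n(KHC2O4).
Titrant: 2x + 1y = 0.02014;  mass: 90.03x + 128.13y = 1.127
Solving, x = 8.747 × 10^-3 mol, y = 2.650 × 10^-3 mol
mass of H2C2O4 = 8.747 × 10^-3 × 90.03 = 0.7875 g

0.7875 g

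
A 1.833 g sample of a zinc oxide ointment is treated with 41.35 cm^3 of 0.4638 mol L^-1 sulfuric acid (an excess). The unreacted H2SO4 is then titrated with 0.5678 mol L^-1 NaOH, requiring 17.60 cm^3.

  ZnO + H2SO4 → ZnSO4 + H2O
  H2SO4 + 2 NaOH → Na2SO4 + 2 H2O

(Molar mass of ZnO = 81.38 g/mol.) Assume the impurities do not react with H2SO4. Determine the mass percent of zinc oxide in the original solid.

n(H2SO4) added = 0.04135 × 0.4638 = 0.01918 mol
n(NaOH) used in back-titration = 0.01760 × 0.5678 = 9.993 × 10^-3 mol
From the 1:2 ratio, n(H2SO4) left over = 1/2 × 9.993 × 10^-3 = 4.997 × 10^-3 mol
n(H2SO4) consumed by analyte = 0.01918 − 4.997 × 10^-3 = 0.01418 mol
n(ZnO) = 0.01418 mol (1:1 ratio)
mass of ZnO = 0.01418 × 81.38 = 1.154 g
% ZnO = 1.154 / 1.833 × 100 = 62.96 %

62.96 %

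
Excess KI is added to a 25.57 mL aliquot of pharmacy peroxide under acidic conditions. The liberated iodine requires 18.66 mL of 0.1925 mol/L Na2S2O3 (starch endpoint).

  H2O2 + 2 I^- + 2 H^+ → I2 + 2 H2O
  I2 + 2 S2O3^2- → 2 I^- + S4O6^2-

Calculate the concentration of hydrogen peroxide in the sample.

n(S2O3^2-) = 0.01866 × 0.1925 = 3.592 × 10^-3 mol
n(I2) = n(S2O3^2-)/2 = 1.796 × 10^-3 mol
n(H2O2) in the aliquot = 1.796 × 10^-3 mol (1:1 ratio)
[H2O2] = 1.796 × 10^-3 / 0.02557 = 0.07024 mol/L

0.07024 mol/L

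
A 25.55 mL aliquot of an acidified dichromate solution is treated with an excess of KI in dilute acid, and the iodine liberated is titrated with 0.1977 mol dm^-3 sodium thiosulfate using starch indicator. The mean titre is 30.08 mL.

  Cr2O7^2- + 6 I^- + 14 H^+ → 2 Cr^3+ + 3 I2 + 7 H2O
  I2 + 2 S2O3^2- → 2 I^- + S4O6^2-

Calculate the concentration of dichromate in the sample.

0.03879 mol/L

n(S2O3^2-) = 0.03008 × 0.1977 = 5.947 × 10^-3 mol
n(I2) = n(S2O3^2-)/2 = 2.973 × 10^-3 mol
From the 1:3 ratio, n(Cr2O7^2-) in the aliquot = 1/3 × 2.973 × 10^-3 = 9.911 × 10^-4 mol
[Cr2O7^2-] = 9.911 × 10^-4 / 0.02555 = 0.03879 mol/L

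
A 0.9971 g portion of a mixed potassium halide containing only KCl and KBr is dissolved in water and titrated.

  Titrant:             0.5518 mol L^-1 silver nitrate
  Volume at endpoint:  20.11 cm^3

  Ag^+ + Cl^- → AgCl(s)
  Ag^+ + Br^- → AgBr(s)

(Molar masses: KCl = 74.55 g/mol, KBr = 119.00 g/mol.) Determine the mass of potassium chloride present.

0.5424 g

n(AgNO3) = 0.02011 × 0.5518 = 0.01110 mol
Let x = n(KCl), y = n(KBr).
Titrant: 1x + 1y = 0.01110;  mass: 74.55x + 119.00y = 0.9971
Solving, x = 7.276 × 10^-3 mol, y = 3.821 × 10^-3 mol
mass of KCl = 7.276 × 10^-3 × 74.55 = 0.5424 g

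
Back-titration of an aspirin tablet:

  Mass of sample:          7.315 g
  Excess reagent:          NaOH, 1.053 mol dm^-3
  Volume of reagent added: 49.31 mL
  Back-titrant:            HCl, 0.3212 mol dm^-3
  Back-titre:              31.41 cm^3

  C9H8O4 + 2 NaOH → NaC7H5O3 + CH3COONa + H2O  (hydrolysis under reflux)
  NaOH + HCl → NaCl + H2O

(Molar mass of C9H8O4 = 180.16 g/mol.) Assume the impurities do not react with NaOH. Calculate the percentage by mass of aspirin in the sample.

51.52 %

n(NaOH) added = 0.04931 × 1.053 = 0.05192 mol
n(HCl) used in back-titration = 0.03141 × 0.3212 = 0.01009 mol
n(NaOH) left over = 0.01009 mol (1:1 ratio)
n(NaOH) consumed by analyte = 0.05192 − 0.01009 = 0.04183 mol
From the 1:2 ratio, n(C9H8O4) = 1/2 × 0.04183 = 0.02092 mol
mass of C9H8O4 = 0.02092 × 180.16 = 3.768 g
% C9H8O4 = 3.768 / 7.315 × 100 = 51.52 %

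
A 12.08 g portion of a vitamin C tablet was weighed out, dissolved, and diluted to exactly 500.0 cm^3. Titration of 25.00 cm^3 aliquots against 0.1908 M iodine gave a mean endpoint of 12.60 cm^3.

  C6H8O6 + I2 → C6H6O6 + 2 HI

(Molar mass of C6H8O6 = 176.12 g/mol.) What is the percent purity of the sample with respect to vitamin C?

n(I2) per titration = 0.01260 × 0.1908 = 2.404 × 10^-3 mol
n(C6H8O6) in each aliquot = 2.404 × 10^-3 mol (1:1 ratio)
n(C6H8O6) in the whole flask = 2.404 × 10^-3 × 500.0/25.00 = 0.04808 mol
mass of C6H8O6 = 0.04808 × 176.12 = 8.468 g
% C6H8O6 = 8.468 / 12.08 × 100 = 70.10 %

70.10 %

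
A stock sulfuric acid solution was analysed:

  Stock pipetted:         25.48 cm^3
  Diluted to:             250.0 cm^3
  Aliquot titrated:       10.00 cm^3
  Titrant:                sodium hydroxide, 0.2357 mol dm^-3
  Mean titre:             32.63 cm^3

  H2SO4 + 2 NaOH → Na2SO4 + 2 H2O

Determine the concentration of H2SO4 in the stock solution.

n(NaOH) = 0.03263 × 0.2357 = 7.691 × 10^-3 mol
From the 1:2 ratio, n(H2SO4) in the aliquot = 1/2 × 7.691 × 10^-3 = 3.845 × 10^-3 mol
[H2SO4]_dilute = 3.845 × 10^-3 / 0.01000 = 0.3845 mol/L
Dilution factor = 250.0 / 25.48 = 9.812
[H2SO4]_stock = 0.3845 × 9.812 = 3.773 mol/L

3.773 mol/L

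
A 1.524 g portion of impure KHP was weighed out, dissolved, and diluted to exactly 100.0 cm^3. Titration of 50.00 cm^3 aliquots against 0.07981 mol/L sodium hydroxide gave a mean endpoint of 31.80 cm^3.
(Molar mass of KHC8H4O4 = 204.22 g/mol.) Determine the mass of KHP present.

KHC8H4O4 + NaOH → KNaC8H4O4 + H2O
n(NaOH) per titration = 0.03180 × 0.07981 = 2.538 × 10^-3 mol
n(KHC8H4O4) in each aliquot = 2.538 × 10^-3 mol (1:1 ratio)
n(KHC8H4O4) in the whole flask = 2.538 × 10^-3 × 100.0/50.00 = 5.076 × 10^-3 mol
mass of KHC8H4O4 = 5.076 × 10^-3 × 204.22 = 1.037 g

1.037 g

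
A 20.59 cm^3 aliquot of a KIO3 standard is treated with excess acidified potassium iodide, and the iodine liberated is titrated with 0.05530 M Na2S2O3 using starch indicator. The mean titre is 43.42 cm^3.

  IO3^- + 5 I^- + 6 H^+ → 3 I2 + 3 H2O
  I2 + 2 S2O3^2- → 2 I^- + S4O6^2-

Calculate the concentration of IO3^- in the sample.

n(S2O3^2-) = 0.04342 × 0.05530 = 2.401 × 10^-3 mol
n(I2) = n(S2O3^2-)/2 = 1.201 × 10^-3 mol
From the 1:3 ratio, n(IO3^-) in the aliquot = 1/3 × 1.201 × 10^-3 = 4.002 × 10^-4 mol
[IO3^-] = 4.002 × 10^-4 / 0.02059 = 0.01944 mol/L

0.01944 M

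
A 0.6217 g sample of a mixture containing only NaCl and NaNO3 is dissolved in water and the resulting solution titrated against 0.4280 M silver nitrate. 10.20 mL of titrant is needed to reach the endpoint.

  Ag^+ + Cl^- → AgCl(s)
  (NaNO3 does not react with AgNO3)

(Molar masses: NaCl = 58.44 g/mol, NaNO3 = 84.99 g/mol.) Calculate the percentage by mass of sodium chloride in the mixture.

41.04 %

n(AgNO3) = 0.01020 × 0.4280 = 4.366 × 10^-3 mol
Let x = n(NaCl), y = n(NaNO3).
Titrant: 1x = 4.366 × 10^-3;  mass: 58.44x + 84.99y = 0.6217
Solving, x = 4.366 × 10^-3 mol, y = 4.313 × 10^-3 mol
mass of NaCl = 4.366 × 10^-3 × 58.44 = 0.2551 g
% NaCl = 0.2551 / 0.6217 × 100 = 41.04 %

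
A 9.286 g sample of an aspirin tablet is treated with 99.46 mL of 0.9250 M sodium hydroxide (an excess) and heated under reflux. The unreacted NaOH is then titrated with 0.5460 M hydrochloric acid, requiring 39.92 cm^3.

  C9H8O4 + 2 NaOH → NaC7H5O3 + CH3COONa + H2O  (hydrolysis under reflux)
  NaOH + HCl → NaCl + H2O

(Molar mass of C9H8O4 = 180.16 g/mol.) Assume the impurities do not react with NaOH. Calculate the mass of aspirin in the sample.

n(NaOH) added = 0.09946 × 0.9250 = 0.09200 mol
n(HCl) used in back-titration = 0.03992 × 0.5460 = 0.02180 mol
n(NaOH) left over = 0.02180 mol (1:1 ratio)
n(NaOH) consumed by analyte = 0.09200 − 0.02180 = 0.07020 mol
From the 1:2 ratio, n(C9H8O4) = 1/2 × 0.07020 = 0.03510 mol
mass of C9H8O4 = 0.03510 × 180.16 = 6.324 g

6.324 g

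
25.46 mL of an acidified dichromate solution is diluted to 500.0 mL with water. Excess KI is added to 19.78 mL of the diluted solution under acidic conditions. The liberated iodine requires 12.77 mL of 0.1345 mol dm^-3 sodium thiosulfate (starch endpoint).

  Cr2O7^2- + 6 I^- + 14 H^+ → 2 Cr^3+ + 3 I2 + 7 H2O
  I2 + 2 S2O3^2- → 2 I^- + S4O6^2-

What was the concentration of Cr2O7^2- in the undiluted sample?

n(S2O3^2-) = 0.01277 × 0.1345 = 1.718 × 10^-3 mol
n(I2) = n(S2O3^2-)/2 = 8.588 × 10^-4 mol
From the 1:3 ratio, n(Cr2O7^2-) in the aliquot = 1/3 × 8.588 × 10^-4 = 2.863 × 10^-4 mol
[Cr2O7^2-]_dilute = 2.863 × 10^-4 / 0.01978 = 0.01447 mol/L
[Cr2O7^2-]_original = 0.01447 × 500.0/25.46 = 0.2842 mol/L

0.2842 mol/L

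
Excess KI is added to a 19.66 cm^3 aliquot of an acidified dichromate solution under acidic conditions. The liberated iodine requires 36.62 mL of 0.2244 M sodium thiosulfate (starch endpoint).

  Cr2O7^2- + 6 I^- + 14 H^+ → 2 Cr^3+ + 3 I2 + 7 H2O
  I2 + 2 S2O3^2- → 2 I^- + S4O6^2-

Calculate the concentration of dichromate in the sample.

0.06966 M

n(S2O3^2-) = 0.03662 × 0.2244 = 8.218 × 10^-3 mol
n(I2) = n(S2O3^2-)/2 = 4.109 × 10^-3 mol
From the 1:3 ratio, n(Cr2O7^2-) in the aliquot = 1/3 × 4.109 × 10^-3 = 1.370 × 10^-3 mol
[Cr2O7^2-] = 1.370 × 10^-3 / 0.01966 = 0.06966 mol/L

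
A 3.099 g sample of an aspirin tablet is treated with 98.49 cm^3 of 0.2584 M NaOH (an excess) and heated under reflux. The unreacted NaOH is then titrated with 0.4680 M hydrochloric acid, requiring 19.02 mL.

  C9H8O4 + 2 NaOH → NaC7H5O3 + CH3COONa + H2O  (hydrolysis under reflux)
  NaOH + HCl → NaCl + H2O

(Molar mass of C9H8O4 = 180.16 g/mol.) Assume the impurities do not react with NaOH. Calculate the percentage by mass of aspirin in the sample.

48.10 %

n(NaOH) added = 0.09849 × 0.2584 = 0.02545 mol
n(HCl) used in back-titration = 0.01902 × 0.4680 = 8.901 × 10^-3 mol
n(NaOH) left over = 8.901 × 10^-3 mol (1:1 ratio)
n(NaOH) consumed by analyte = 0.02545 − 8.901 × 10^-3 = 0.01655 mol
From the 1:2 ratio, n(C9H8O4) = 1/2 × 0.01655 = 8.274 × 10^-3 mol
mass of C9H8O4 = 8.274 × 10^-3 × 180.16 = 1.491 g
% C9H8O4 = 1.491 / 3.099 × 100 = 48.10 %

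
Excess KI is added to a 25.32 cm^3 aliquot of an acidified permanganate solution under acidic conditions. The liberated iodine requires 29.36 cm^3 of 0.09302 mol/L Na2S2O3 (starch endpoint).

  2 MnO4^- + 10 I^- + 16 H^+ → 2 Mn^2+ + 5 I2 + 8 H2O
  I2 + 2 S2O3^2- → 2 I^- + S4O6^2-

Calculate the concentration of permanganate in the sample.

n(S2O3^2-) = 0.02936 × 0.09302 = 2.731 × 10^-3 mol
n(I2) = n(S2O3^2-)/2 = 1.366 × 10^-3 mol
From the 2:5 ratio, n(MnO4^-) in the aliquot = 2/5 × 1.366 × 10^-3 = 5.462 × 10^-4 mol
[MnO4^-] = 5.462 × 10^-4 / 0.02532 = 0.02157 mol/L

0.02157 mol/L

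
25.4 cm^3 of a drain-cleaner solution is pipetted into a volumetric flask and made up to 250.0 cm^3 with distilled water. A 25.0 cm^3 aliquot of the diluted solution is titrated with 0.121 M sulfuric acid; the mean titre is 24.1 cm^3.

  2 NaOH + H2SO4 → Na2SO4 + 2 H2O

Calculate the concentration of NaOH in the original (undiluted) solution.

2.30 M

n(H2SO4) = 0.0241 × 0.121 = 2.92 × 10^-3 mol
From the 2:1 ratio, n(NaOH) in the aliquot = 2/1 × 2.92 × 10^-3 = 5.83 × 10^-3 mol
[NaOH]_dilute = 5.83 × 10^-3 / 0.0250 = 0.233 mol/L
Dilution factor = 250.0 / 25.4 = 9.843
[NaOH]_stock = 0.233 × 9.843 = 2.30 mol/L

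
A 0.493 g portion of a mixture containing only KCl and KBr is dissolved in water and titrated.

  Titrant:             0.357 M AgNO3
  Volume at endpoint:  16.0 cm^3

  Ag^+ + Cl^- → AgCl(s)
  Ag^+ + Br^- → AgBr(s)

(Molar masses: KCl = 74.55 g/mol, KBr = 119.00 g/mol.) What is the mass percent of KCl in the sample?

63.5 %

n(AgNO3) = 0.0160 × 0.357 = 5.71 × 10^-3 mol
Let x = n(KCl), y = n(KBr).
Titrant: 1x + 1y = 5.71 × 10^-3;  mass: 74.55x + 119.00y = 0.493
Solving, x = 4.20 × 10^-3 mol, y = 1.51 × 10^-3 mol
mass of KCl = 4.20 × 10^-3 × 74.55 = 0.313 g
% KCl = 0.313 / 0.493 × 100 = 63.5 %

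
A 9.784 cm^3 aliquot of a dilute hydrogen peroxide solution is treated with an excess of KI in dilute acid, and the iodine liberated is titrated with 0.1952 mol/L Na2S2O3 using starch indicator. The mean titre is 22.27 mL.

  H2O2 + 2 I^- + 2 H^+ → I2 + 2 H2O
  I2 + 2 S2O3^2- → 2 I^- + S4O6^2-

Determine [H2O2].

n(S2O3^2-) = 0.02227 × 0.1952 = 4.347 × 10^-3 mol
n(I2) = n(S2O3^2-)/2 = 2.174 × 10^-3 mol
n(H2O2) in the aliquot = 2.174 × 10^-3 mol (1:1 ratio)
[H2O2] = 2.174 × 10^-3 / 0.009784 = 0.2222 mol/L

0.2222 mol/L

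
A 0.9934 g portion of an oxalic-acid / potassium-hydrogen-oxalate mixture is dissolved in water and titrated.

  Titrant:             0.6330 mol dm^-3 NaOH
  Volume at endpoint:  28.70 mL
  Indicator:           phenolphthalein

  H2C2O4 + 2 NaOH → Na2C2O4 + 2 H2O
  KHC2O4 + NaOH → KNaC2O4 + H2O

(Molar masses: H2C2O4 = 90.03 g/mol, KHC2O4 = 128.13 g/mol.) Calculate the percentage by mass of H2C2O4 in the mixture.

72.75 %

n(NaOH) = 0.02870 × 0.6330 = 0.01817 mol
Let x = n(H2C2O4), y = n(KHC2O4).
Titrant: 2x + 1y = 0.01817;  mass: 90.03x + 128.13y = 0.9934
Solving, x = 8.027 × 10^-3 mol, y = 2.113 × 10^-3 mol
mass of H2C2O4 = 8.027 × 10^-3 × 90.03 = 0.7227 g
% H2C2O4 = 0.7227 / 0.9934 × 100 = 72.75 %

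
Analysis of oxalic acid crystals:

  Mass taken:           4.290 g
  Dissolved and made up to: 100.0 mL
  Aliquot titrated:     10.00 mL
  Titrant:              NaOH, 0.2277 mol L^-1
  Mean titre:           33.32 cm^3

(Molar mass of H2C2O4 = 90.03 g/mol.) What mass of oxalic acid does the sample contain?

H2C2O4 + 2 NaOH → Na2C2O4 + 2 H2O
n(NaOH) per titration = 0.03332 × 0.2277 = 7.587 × 10^-3 mol
From the 1:2 ratio, n(H2C2O4) in each aliquot = 1/2 × 7.587 × 10^-3 = 3.793 × 10^-3 mol
n(H2C2O4) in the whole flask = 3.793 × 10^-3 × 100.0/10.00 = 0.03793 mol
mass of H2C2O4 = 0.03793 × 90.03 = 3.415 g

3.415 g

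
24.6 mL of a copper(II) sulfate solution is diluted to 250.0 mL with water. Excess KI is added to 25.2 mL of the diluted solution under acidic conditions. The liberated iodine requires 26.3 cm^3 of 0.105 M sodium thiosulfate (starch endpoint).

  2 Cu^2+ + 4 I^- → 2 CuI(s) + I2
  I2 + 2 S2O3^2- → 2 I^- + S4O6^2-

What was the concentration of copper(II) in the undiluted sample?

1.11 M

n(S2O3^2-) = 0.0263 × 0.105 = 2.76 × 10^-3 mol
n(I2) = n(S2O3^2-)/2 = 1.38 × 10^-3 mol
From the 2:1 ratio, n(Cu2+) in the aliquot = 2/1 × 1.38 × 10^-3 = 2.76 × 10^-3 mol
[Cu2+]_dilute = 2.76 × 10^-3 / 0.0252 = 0.110 mol/L
[Cu2+]_original = 0.110 × 250.0/24.6 = 1.11 mol/L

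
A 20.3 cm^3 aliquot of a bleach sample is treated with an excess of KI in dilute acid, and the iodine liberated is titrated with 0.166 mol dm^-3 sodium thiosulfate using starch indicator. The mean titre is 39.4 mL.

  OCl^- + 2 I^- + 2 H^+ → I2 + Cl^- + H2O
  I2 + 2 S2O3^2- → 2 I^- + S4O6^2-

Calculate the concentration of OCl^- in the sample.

0.161 mol/L

n(S2O3^2-) = 0.0394 × 0.166 = 6.54 × 10^-3 mol
n(I2) = n(S2O3^2-)/2 = 3.27 × 10^-3 mol
n(OCl^-) in the aliquot = 3.27 × 10^-3 mol (1:1 ratio)
[OCl^-] = 3.27 × 10^-3 / 0.0203 = 0.161 mol/L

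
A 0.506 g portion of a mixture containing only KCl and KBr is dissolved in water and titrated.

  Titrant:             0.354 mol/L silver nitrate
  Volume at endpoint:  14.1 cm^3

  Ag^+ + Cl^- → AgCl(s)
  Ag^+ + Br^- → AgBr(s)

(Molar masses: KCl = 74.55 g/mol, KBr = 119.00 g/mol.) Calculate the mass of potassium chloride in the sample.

n(AgNO3) = 0.0141 × 0.354 = 4.99 × 10^-3 mol
Let x = n(KCl), y = n(KBr).
Titrant: 1x + 1y = 4.99 × 10^-3;  mass: 74.55x + 119.00y = 0.506
Solving, x = 1.98 × 10^-3 mol, y = 3.01 × 10^-3 mol
mass of KCl = 1.98 × 10^-3 × 74.55 = 0.148 g

0.148 g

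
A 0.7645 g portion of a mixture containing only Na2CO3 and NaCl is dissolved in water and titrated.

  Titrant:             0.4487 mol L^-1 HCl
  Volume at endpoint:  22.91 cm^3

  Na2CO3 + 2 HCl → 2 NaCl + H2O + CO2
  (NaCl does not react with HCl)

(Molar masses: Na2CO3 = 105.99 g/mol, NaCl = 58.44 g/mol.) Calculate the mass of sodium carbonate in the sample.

0.5448 g

n(HCl) = 0.02291 × 0.4487 = 0.01028 mol
Let x = n(Na2CO3), y = n(NaCl).
Titrant: 2x = 0.01028;  mass: 105.99x + 58.44y = 0.7645
Solving, x = 5.140 × 10^-3 mol, y = 3.760 × 10^-3 mol
mass of Na2CO3 = 5.140 × 10^-3 × 105.99 = 0.5448 g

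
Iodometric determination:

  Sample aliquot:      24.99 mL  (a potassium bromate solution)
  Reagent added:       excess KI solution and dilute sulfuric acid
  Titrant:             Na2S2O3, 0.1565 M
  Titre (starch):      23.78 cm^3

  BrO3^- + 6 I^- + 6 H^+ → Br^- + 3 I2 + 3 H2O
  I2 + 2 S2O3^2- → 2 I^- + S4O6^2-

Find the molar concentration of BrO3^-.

0.02482 M

n(S2O3^2-) = 0.02378 × 0.1565 = 3.722 × 10^-3 mol
n(I2) = n(S2O3^2-)/2 = 1.861 × 10^-3 mol
From the 1:3 ratio, n(BrO3^-) in the aliquot = 1/3 × 1.861 × 10^-3 = 6.203 × 10^-4 mol
[BrO3^-] = 6.203 × 10^-4 / 0.02499 = 0.02482 mol/L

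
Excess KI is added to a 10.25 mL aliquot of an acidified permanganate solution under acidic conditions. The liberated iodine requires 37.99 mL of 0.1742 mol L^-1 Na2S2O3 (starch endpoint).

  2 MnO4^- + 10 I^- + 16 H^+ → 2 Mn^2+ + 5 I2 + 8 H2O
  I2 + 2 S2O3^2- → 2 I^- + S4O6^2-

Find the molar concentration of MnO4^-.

0.1291 mol/L

n(S2O3^2-) = 0.03799 × 0.1742 = 6.618 × 10^-3 mol
n(I2) = n(S2O3^2-)/2 = 3.309 × 10^-3 mol
From the 2:5 ratio, n(MnO4^-) in the aliquot = 2/5 × 3.309 × 10^-3 = 1.324 × 10^-3 mol
[MnO4^-] = 1.324 × 10^-3 / 0.01025 = 0.1291 mol/L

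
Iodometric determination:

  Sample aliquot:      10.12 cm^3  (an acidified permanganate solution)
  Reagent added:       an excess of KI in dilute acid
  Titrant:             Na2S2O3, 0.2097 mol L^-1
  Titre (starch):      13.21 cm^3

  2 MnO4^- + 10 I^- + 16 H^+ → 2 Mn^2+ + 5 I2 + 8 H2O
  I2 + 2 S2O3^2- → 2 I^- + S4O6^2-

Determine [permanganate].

0.05475 mol/L

n(S2O3^2-) = 0.01321 × 0.2097 = 2.770 × 10^-3 mol
n(I2) = n(S2O3^2-)/2 = 1.385 × 10^-3 mol
From the 2:5 ratio, n(MnO4^-) in the aliquot = 2/5 × 1.385 × 10^-3 = 5.540 × 10^-4 mol
[MnO4^-] = 5.540 × 10^-4 / 0.01012 = 0.05475 mol/L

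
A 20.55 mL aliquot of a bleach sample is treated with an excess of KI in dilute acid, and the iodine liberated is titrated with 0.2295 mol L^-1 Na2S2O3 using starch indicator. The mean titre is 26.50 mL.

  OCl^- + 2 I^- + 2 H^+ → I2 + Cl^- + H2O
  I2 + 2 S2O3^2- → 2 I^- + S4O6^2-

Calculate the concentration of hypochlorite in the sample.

n(S2O3^2-) = 0.02650 × 0.2295 = 6.082 × 10^-3 mol
n(I2) = n(S2O3^2-)/2 = 3.041 × 10^-3 mol
n(OCl^-) in the aliquot = 3.041 × 10^-3 mol (1:1 ratio)
[OCl^-] = 3.041 × 10^-3 / 0.02055 = 0.1480 mol/L

0.1480 mol/L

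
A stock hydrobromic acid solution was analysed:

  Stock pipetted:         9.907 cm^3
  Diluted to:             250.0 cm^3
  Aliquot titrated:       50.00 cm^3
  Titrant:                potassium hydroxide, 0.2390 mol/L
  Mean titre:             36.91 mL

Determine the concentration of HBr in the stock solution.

HBr + KOH → KBr + H2O
n(KOH) = 0.03691 × 0.2390 = 8.821 × 10^-3 mol
n(HBr) in the aliquot = 8.821 × 10^-3 mol (1:1 ratio)
[HBr]_dilute = 8.821 × 10^-3 / 0.05000 = 0.1764 mol/L
Dilution factor = 250.0 / 9.907 = 25.23
[HBr]_stock = 0.1764 × 25.23 = 4.452 mol/L

4.452 mol/L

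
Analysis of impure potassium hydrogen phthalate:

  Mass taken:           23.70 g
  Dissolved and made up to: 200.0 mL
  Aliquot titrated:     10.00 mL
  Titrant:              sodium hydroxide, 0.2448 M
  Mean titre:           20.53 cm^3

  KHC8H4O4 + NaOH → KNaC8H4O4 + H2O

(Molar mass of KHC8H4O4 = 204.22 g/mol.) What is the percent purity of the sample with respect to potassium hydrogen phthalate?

n(NaOH) per titration = 0.02053 × 0.2448 = 5.026 × 10^-3 mol
n(KHC8H4O4) in each aliquot = 5.026 × 10^-3 mol (1:1 ratio)
n(KHC8H4O4) in the whole flask = 5.026 × 10^-3 × 200.0/10.00 = 0.1005 mol
mass of KHC8H4O4 = 0.1005 × 204.22 = 20.53 g
% KHC8H4O4 = 20.53 / 23.70 × 100 = 86.61 %

86.61 %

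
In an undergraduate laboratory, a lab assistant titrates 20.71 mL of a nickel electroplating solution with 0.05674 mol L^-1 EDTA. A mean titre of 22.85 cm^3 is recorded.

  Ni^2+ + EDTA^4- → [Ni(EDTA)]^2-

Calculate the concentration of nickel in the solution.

n(EDTA) = 0.02285 L × 0.05674 mol/L = 1.297 × 10^-3 mol
n(Ni2+) = 1.297 × 10^-3 mol (1:1 mole ratio)
[Ni2+] = 1.297 × 10^-3 mol / 0.02071 L = 0.06260 mol/L

0.06260 mol/L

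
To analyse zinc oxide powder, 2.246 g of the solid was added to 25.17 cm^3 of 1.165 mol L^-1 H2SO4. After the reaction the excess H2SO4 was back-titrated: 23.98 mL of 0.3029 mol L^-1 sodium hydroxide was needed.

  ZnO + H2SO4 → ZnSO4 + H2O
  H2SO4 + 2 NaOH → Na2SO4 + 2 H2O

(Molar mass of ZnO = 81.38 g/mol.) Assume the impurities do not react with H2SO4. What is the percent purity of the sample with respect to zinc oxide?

93.09 %

n(H2SO4) added = 0.02517 × 1.165 = 0.02932 mol
n(NaOH) used in back-titration = 0.02398 × 0.3029 = 7.264 × 10^-3 mol
From the 1:2 ratio, n(H2SO4) left over = 1/2 × 7.264 × 10^-3 = 3.632 × 10^-3 mol
n(H2SO4) consumed by analyte = 0.02932 − 3.632 × 10^-3 = 0.02569 mol
n(ZnO) = 0.02569 mol (1:1 ratio)
mass of ZnO = 0.02569 × 81.38 = 2.091 g
% ZnO = 2.091 / 2.246 × 100 = 93.09 %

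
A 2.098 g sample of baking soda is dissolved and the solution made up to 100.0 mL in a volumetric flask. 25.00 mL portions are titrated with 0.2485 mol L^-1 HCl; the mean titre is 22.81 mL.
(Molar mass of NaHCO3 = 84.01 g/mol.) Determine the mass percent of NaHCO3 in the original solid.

90.79 %

NaHCO3 + HCl → NaCl + H2O + CO2
n(HCl) per titration = 0.02281 × 0.2485 = 5.668 × 10^-3 mol
n(NaHCO3) in each aliquot = 5.668 × 10^-3 mol (1:1 ratio)
n(NaHCO3) in the whole flask = 5.668 × 10^-3 × 100.0/25.00 = 0.02267 mol
mass of NaHCO3 = 0.02267 × 84.01 = 1.905 g
% NaHCO3 = 1.905 / 2.098 × 100 = 90.79 %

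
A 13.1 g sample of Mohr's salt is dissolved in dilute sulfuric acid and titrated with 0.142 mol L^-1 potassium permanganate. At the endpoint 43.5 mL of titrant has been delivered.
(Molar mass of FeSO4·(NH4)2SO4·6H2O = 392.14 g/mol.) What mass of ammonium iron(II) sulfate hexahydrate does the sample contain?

MnO4^- + 5 Fe^2+ + 8 H^+ → Mn^2+ + 5 Fe^3+ + 4 H2O
n(KMnO4) = 0.0435 L × 0.142 mol/L = 6.18 × 10^-3 mol
From the 5:1 ratio, n(FeSO4·(NH4)2SO4·6H2O) = 5/1 × 6.18 × 10^-3 = 0.0309 mol
mass of FeSO4·(NH4)2SO4·6H2O = 0.0309 × 392.14 g/mol = 12.1 g

12.1 g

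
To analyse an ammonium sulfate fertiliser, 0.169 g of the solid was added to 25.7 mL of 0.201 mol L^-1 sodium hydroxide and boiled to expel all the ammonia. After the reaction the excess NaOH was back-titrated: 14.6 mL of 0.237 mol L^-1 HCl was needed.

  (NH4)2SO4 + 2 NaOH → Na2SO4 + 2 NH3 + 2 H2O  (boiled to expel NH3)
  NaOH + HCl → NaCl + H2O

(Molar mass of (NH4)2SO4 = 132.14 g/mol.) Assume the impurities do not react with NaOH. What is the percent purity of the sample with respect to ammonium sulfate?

n(NaOH) added = 0.0257 × 0.201 = 5.17 × 10^-3 mol
n(HCl) used in back-titration = 0.0146 × 0.237 = 3.46 × 10^-3 mol
n(NaOH) left over = 3.46 × 10^-3 mol (1:1 ratio)
n(NaOH) consumed by analyte = 5.17 × 10^-3 − 3.46 × 10^-3 = 1.71 × 10^-3 mol
From the 1:2 ratio, n((NH4)2SO4) = 1/2 × 1.71 × 10^-3 = 8.53 × 10^-4 mol
mass of (NH4)2SO4 = 8.53 × 10^-4 × 132.14 = 0.113 g
% (NH4)2SO4 = 0.113 / 0.169 × 100 = 66.7 %

66.7 %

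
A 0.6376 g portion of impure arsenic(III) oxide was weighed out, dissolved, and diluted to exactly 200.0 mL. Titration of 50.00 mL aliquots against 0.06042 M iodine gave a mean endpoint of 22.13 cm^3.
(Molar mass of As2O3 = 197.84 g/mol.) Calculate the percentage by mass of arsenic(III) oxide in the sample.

As2O3 + 2 I2 + 2 H2O → As2O5 + 4 HI
n(I2) per titration = 0.02213 × 0.06042 = 1.337 × 10^-3 mol
From the 1:2 ratio, n(As2O3) in each aliquot = 1/2 × 1.337 × 10^-3 = 6.685 × 10^-4 mol
n(As2O3) in the whole flask = 6.685 × 10^-4 × 200.0/50.00 = 2.674 × 10^-3 mol
mass of As2O3 = 2.674 × 10^-3 × 197.84 = 0.5291 g
% As2O3 = 0.5291 / 0.6376 × 100 = 82.98 %

82.98 %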